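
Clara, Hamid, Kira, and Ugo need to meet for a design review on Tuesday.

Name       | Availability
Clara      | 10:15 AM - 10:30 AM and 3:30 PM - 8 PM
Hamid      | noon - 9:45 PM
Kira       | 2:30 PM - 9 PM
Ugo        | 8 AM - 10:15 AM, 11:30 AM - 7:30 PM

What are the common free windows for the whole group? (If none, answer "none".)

Clara ∩ Hamid: 15:30-20:00.
Clara ∩ Hamid ∩ Kira: 15:30-20:00.
Clara ∩ Hamid ∩ Kira ∩ Ugo: 15:30-19:30.
So the common availability across everyone is 15:30-19:30.

15:30-19:30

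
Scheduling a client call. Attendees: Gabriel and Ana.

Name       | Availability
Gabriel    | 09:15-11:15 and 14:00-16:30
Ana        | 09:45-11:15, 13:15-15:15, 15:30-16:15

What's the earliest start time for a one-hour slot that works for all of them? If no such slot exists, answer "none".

Gabriel ∩ Ana: 09:45-11:15, 14:00-15:15, 15:30-16:15.
The first common window of at least 60 minutes is 09:45-11:15, so the earliest start is 09:45.

09:45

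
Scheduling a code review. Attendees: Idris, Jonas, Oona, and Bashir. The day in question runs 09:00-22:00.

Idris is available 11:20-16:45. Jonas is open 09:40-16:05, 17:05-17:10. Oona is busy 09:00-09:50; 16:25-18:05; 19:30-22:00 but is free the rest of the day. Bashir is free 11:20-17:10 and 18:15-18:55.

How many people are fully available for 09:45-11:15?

Idris free: 11:20-16:45.
Jonas free: 09:40-16:05, 17:05-17:10.
Oona free: 09:50-16:25, 18:05-19:30 (invert busy blocks within the working day).
Bashir free: 11:20-17:10, 18:15-18:55.
Jonas can make the full 09:45-11:15 slot — that's 1.

1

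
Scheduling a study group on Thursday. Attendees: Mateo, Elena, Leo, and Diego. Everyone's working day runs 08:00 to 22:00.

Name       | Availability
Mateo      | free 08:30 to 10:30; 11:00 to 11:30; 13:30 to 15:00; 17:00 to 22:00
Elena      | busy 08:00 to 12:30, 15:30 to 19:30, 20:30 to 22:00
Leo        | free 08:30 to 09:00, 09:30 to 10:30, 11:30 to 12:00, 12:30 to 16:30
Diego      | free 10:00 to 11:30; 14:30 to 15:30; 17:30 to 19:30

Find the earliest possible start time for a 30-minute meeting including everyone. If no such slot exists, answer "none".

Mateo free: 08:30-10:30, 11:00-11:30, 13:30-15:00, 17:00-22:00.
Elena free: 12:30-15:30, 19:30-20:30 (invert busy blocks within the working day).
Leo free: 08:30-09:00, 09:30-10:30, 11:30-12:00, 12:30-16:30.
Diego free: 10:00-11:30, 14:30-15:30, 17:30-19:30.
Mateo ∩ Elena: 13:30-15:00, 19:30-20:30.
Mateo ∩ Elena ∩ Leo: 13:30-15:00.
Mateo ∩ Elena ∩ Leo ∩ Diego: 14:30-15:00.
Those are the intersection windows.
The first common window of at least 30 minutes is 14:30-15:00, so the earliest start is 14:30.

14:30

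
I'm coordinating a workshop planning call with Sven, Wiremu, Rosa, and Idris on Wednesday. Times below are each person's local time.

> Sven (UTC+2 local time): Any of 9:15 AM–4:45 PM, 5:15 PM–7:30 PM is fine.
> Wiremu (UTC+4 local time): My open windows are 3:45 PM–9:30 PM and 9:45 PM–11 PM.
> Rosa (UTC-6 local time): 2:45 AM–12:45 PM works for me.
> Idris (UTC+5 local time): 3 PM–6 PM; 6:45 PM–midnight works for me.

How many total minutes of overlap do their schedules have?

270

Sven in UTC: 07:15-14:45, 15:15-17:30 (subtract 2h to convert from UTC+2).
Wiremu in UTC: 11:45-17:30, 17:45-19:00 (subtract 4h to convert from UTC+4).
Rosa in UTC: 08:45-18:45 (add 6h to convert from UTC-6).
Idris in UTC: 10:00-13:00, 13:45-19:00 (subtract 5h to convert from UTC+5).
Sven ∩ Wiremu: 11:45-14:45, 15:15-17:30.
Sven ∩ Wiremu ∩ Rosa: 11:45-14:45, 15:15-17:30.
Sven ∩ Wiremu ∩ Rosa ∩ Idris: 11:45-13:00, 13:45-14:45, 15:15-17:30.
Summing the common windows: 75 + 60 + 135 = 270 minutes.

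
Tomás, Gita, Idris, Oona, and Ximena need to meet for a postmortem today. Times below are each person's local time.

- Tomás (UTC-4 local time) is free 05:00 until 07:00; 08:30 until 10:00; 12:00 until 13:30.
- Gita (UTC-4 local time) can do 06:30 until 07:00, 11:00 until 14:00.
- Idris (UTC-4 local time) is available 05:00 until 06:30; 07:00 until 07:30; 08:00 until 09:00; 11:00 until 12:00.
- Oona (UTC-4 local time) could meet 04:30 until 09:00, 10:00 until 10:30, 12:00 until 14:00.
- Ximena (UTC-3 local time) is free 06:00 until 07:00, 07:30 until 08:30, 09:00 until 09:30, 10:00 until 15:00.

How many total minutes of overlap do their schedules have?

Tomás in UTC: 09:00-11:00, 12:30-14:00, 16:00-17:30 (add 4h to convert from UTC-4).
Gita in UTC: 10:30-11:00, 15:00-18:00 (add 4h to convert from UTC-4).
Idris in UTC: 09:00-10:30, 11:00-11:30, 12:00-13:00, 15:00-16:00 (add 4h to convert from UTC-4).
Oona in UTC: 08:30-13:00, 14:00-14:30, 16:00-18:00 (add 4h to convert from UTC-4).
Ximena in UTC: 09:00-10:00, 10:30-11:30, 12:00-12:30, 13:00-18:00 (add 3h to convert from UTC-3).
Tomás ∩ Gita: 10:30-11:00, 16:00-17:30.
Tomás ∩ Gita ∩ Idris: ∅.
Tomás ∩ Gita ∩ Idris ∩ Oona: ∅.
Tomás ∩ Gita ∩ Idris ∩ Oona ∩ Ximena: ∅.
There is no time when everyone is free.
There is no common window, so the total is 0 minutes.

0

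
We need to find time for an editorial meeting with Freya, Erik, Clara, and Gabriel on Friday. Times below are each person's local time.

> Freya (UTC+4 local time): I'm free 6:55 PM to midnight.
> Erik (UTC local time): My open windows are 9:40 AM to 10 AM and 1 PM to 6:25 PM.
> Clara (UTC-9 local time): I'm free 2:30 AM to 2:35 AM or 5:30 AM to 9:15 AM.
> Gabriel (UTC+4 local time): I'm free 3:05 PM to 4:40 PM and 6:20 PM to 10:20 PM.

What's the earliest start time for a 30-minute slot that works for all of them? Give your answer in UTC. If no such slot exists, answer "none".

Freya in UTC: 14:55-20:00 (subtract 4h to convert from UTC+4).
Erik in UTC: 09:40-10:00, 13:00-18:25.
Clara in UTC: 11:30-11:35, 14:30-18:15 (add 9h to convert from UTC-9).
Gabriel in UTC: 11:05-12:40, 14:20-18:20 (subtract 4h to convert from UTC+4).
Freya ∩ Erik: 14:55-18:25.
Freya ∩ Erik ∩ Clara: 14:55-18:15.
Freya ∩ Erik ∩ Clara ∩ Gabriel: 14:55-18:15.
Those are the intersection windows.
The first common window of at least 30 minutes is 14:55-18:15, so the earliest start is 14:55.

14:55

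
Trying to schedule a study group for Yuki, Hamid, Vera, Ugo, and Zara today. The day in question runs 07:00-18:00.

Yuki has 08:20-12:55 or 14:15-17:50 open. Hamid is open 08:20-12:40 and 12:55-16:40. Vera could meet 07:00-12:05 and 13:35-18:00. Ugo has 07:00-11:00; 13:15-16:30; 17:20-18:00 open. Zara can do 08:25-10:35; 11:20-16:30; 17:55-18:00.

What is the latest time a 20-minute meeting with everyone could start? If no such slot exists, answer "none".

16:10

Yuki ∩ Hamid: 08:20-12:40, 14:15-16:40.
Yuki ∩ Hamid ∩ Vera: 08:20-12:05, 14:15-16:40.
Yuki ∩ Hamid ∩ Vera ∩ Ugo: 08:20-11:00, 14:15-16:30.
Yuki ∩ Hamid ∩ Vera ∩ Ugo ∩ Zara: 08:25-10:35, 14:15-16:30.
So the common availability across everyone is 08:25-10:35, 14:15-16:30.
The last common window of at least 20 minutes is 14:15-16:30; a 20-minute meeting can start as late as 16:10 and still end by 16:30.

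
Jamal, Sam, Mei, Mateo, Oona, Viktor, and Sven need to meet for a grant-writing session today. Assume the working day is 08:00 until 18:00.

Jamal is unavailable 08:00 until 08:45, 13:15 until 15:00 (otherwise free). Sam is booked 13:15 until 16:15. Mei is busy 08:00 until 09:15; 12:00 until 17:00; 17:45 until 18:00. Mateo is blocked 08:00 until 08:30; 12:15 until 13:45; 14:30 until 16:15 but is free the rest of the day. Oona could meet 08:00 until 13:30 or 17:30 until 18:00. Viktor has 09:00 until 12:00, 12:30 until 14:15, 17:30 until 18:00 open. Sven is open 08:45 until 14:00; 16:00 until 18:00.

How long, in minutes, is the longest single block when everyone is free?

165

Jamal free: 08:45-13:15, 15:00-18:00 (invert busy blocks within the working day).
Sam free: 08:00-13:15, 16:15-18:00 (invert busy blocks within the working day).
Mei free: 09:15-12:00, 17:00-17:45 (invert busy blocks within the working day).
Mateo free: 08:30-12:15, 13:45-14:30, 16:15-18:00 (invert busy blocks within the working day).
Oona free: 08:00-13:30, 17:30-18:00.
Viktor free: 09:00-12:00, 12:30-14:15, 17:30-18:00.
Sven free: 08:45-14:00, 16:00-18:00.
Jamal ∩ Sam: 08:45-13:15, 16:15-18:00.
Jamal ∩ Sam ∩ Mei: 09:15-12:00, 17:00-17:45.
Jamal ∩ Sam ∩ Mei ∩ Mateo: 09:15-12:00, 17:00-17:45.
Jamal ∩ Sam ∩ Mei ∩ Mateo ∩ Oona: 09:15-12:00, 17:30-17:45.
Jamal ∩ Sam ∩ Mei ∩ Mateo ∩ Oona ∩ Viktor: 09:15-12:00, 17:30-17:45.
Jamal ∩ Sam ∩ Mei ∩ Mateo ∩ Oona ∩ Viktor ∩ Sven: 09:15-12:00, 17:30-17:45.
So the common availability across everyone is 09:15-12:00, 17:30-17:45.
The longest is 09:15-12:00 at 165 minutes.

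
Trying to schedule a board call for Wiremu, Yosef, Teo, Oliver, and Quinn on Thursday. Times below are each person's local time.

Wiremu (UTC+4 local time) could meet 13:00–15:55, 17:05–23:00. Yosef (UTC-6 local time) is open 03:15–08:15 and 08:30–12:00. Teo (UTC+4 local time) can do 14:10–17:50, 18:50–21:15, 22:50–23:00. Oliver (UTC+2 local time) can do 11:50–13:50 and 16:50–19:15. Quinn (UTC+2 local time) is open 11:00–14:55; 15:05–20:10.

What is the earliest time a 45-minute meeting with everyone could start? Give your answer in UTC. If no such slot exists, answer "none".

10:10

Wiremu in UTC: 09:00-11:55, 13:05-19:00 (subtract 4h to convert from UTC+4).
Yosef in UTC: 09:15-14:15, 14:30-18:00 (add 6h to convert from UTC-6).
Teo in UTC: 10:10-13:50, 14:50-17:15, 18:50-19:00 (subtract 4h to convert from UTC+4).
Oliver in UTC: 09:50-11:50, 14:50-17:15 (subtract 2h to convert from UTC+2).
Quinn in UTC: 09:00-12:55, 13:05-18:10 (subtract 2h to convert from UTC+2).
Wiremu ∩ Yosef: 09:15-11:55, 13:05-14:15, 14:30-18:00.
Wiremu ∩ Yosef ∩ Teo: 10:10-11:55, 13:05-13:50, 14:50-17:15.
Wiremu ∩ Yosef ∩ Teo ∩ Oliver: 10:10-11:50, 14:50-17:15.
Wiremu ∩ Yosef ∩ Teo ∩ Oliver ∩ Quinn: 10:10-11:50, 14:50-17:15.
The first common window of at least 45 minutes is 10:10-11:50, so the earliest start is 10:10.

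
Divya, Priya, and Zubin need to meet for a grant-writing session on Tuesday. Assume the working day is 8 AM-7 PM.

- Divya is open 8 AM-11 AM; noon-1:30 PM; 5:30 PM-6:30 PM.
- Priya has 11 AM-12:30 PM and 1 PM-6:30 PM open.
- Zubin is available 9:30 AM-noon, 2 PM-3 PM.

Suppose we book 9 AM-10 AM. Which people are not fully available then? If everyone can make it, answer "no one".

Divya: free for 09:00-10:00. Priya: not fully free for 09:00-10:00. Zubin: not fully free for 09:00-10:00.

Priya, Zubin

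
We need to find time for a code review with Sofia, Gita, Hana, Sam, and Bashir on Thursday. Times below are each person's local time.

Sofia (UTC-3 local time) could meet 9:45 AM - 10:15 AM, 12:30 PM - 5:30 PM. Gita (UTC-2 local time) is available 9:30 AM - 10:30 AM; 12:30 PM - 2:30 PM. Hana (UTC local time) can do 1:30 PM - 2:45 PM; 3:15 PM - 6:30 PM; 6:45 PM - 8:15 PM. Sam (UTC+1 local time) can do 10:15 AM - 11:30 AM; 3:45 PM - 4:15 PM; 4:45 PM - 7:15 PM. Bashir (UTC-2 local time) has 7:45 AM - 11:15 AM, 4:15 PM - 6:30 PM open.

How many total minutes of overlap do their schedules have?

0

Sofia in UTC: 12:45-13:15, 15:30-20:30 (add 3h to convert from UTC-3).
Gita in UTC: 11:30-12:30, 14:30-16:30 (add 2h to convert from UTC-2).
Hana in UTC: 13:30-14:45, 15:15-18:30, 18:45-20:15.
Sam in UTC: 09:15-10:30, 14:45-15:15, 15:45-18:15 (subtract 1h to convert from UTC+1).
Bashir in UTC: 09:45-13:15, 18:15-20:30 (add 2h to convert from UTC-2).
Sofia ∩ Gita: 15:30-16:30.
Sofia ∩ Gita ∩ Hana: 15:30-16:30.
Sofia ∩ Gita ∩ Hana ∩ Sam: 15:45-16:30.
Sofia ∩ Gita ∩ Hana ∩ Sam ∩ Bashir: ∅.
There is no time when everyone is free.
There is no common window, so the total is 0 minutes.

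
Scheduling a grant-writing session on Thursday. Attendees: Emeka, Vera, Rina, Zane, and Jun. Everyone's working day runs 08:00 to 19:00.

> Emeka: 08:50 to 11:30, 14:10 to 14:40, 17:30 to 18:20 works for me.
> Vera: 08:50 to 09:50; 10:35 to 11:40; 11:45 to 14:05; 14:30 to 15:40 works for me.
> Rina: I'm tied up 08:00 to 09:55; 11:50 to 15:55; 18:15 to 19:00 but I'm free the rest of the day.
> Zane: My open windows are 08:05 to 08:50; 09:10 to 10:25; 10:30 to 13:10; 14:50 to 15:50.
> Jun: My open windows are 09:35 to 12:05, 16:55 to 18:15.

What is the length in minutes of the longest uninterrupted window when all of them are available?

Emeka free: 08:50-11:30, 14:10-14:40, 17:30-18:20.
Vera free: 08:50-09:50, 10:35-11:40, 11:45-14:05, 14:30-15:40.
Rina free: 09:55-11:50, 15:55-18:15 (invert busy blocks within the working day).
Zane free: 08:05-08:50, 09:10-10:25, 10:30-13:10, 14:50-15:50.
Jun free: 09:35-12:05, 16:55-18:15.
Emeka ∩ Vera: 08:50-09:50, 10:35-11:30, 14:30-14:40.
Emeka ∩ Vera ∩ Rina: 10:35-11:30.
Emeka ∩ Vera ∩ Rina ∩ Zane: 10:35-11:30.
Emeka ∩ Vera ∩ Rina ∩ Zane ∩ Jun: 10:35-11:30.
Those are the intersection windows.
The longest is 10:35-11:30 at 55 minutes.

55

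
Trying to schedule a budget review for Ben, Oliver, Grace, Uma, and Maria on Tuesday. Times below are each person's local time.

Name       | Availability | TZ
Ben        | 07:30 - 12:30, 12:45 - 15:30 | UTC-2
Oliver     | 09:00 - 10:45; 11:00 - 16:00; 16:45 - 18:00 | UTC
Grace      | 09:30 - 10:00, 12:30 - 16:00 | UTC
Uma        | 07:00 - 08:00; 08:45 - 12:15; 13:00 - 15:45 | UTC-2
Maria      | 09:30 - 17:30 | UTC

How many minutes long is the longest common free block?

Ben in UTC: 09:30-14:30, 14:45-17:30 (add 2h to convert from UTC-2).
Oliver in UTC: 09:00-10:45, 11:00-16:00, 16:45-18:00.
Grace in UTC: 09:30-10:00, 12:30-16:00.
Uma in UTC: 09:00-10:00, 10:45-14:15, 15:00-17:45 (add 2h to convert from UTC-2).
Maria in UTC: 09:30-17:30.
Ben ∩ Oliver: 09:30-10:45, 11:00-14:30, 14:45-16:00, 16:45-17:30.
Ben ∩ Oliver ∩ Grace: 09:30-10:00, 12:30-14:30, 14:45-16:00.
Ben ∩ Oliver ∩ Grace ∩ Uma: 09:30-10:00, 12:30-14:15, 15:00-16:00.
Ben ∩ Oliver ∩ Grace ∩ Uma ∩ Maria: 09:30-10:00, 12:30-14:15, 15:00-16:00.
The longest is 12:30-14:15 at 105 minutes.

105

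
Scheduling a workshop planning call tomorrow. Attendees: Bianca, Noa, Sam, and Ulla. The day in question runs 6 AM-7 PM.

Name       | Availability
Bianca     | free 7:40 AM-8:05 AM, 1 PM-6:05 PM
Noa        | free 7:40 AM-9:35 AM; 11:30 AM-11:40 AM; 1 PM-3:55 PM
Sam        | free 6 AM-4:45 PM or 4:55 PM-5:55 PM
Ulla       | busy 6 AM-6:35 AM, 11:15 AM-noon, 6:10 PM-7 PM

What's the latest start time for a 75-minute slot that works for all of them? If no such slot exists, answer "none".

Bianca free: 07:40-08:05, 13:00-18:05.
Noa free: 07:40-09:35, 11:30-11:40, 13:00-15:55.
Sam free: 06:00-16:45, 16:55-17:55.
Ulla free: 06:35-11:15, 12:00-18:10 (invert busy blocks within the working day).
Bianca ∩ Noa: 07:40-08:05, 13:00-15:55.
Bianca ∩ Noa ∩ Sam: 07:40-08:05, 13:00-15:55.
Bianca ∩ Noa ∩ Sam ∩ Ulla: 07:40-08:05, 13:00-15:55.
So the common availability across everyone is 07:40-08:05, 13:00-15:55.
The last common window of at least 75 minutes is 13:00-15:55; a 75-minute meeting can start as late as 14:40 and still end by 15:55.

14:40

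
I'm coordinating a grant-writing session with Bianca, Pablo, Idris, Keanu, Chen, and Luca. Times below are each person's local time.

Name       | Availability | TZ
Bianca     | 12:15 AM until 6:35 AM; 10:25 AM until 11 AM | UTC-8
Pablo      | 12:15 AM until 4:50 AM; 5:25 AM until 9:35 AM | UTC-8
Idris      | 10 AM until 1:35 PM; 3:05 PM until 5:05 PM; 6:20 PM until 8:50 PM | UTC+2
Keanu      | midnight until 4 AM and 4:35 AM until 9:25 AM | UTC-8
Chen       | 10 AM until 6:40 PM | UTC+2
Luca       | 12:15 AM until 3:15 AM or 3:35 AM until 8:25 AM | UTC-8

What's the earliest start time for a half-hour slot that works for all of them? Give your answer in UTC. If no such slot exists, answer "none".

Bianca in UTC: 08:15-14:35, 18:25-19:00 (add 8h to convert from UTC-8).
Pablo in UTC: 08:15-12:50, 13:25-17:35 (add 8h to convert from UTC-8).
Idris in UTC: 08:00-11:35, 13:05-15:05, 16:20-18:50 (subtract 2h to convert from UTC+2).
Keanu in UTC: 08:00-12:00, 12:35-17:25 (add 8h to convert from UTC-8).
Chen in UTC: 08:00-16:40 (subtract 2h to convert from UTC+2).
Luca in UTC: 08:15-11:15, 11:35-16:25 (add 8h to convert from UTC-8).
Bianca ∩ Pablo: 08:15-12:50, 13:25-14:35.
Bianca ∩ Pablo ∩ Idris: 08:15-11:35, 13:25-14:35.
Bianca ∩ Pablo ∩ Idris ∩ Keanu: 08:15-11:35, 13:25-14:35.
Bianca ∩ Pablo ∩ Idris ∩ Keanu ∩ Chen: 08:15-11:35, 13:25-14:35.
Bianca ∩ Pablo ∩ Idris ∩ Keanu ∩ Chen ∩ Luca: 08:15-11:15, 13:25-14:35.
The first common window of at least 30 minutes is 08:15-11:15, so the earliest start is 08:15.

08:15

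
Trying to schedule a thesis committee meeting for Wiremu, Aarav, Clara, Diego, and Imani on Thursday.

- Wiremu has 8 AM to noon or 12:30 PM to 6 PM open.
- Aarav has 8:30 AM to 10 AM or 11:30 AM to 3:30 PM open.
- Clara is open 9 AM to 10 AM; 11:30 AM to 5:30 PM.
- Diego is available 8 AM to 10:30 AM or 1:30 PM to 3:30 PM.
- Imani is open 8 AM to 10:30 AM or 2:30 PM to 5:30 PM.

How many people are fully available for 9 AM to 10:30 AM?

Wiremu, Diego, and Imani can make the full 09:00-10:30 slot — that's 3.

3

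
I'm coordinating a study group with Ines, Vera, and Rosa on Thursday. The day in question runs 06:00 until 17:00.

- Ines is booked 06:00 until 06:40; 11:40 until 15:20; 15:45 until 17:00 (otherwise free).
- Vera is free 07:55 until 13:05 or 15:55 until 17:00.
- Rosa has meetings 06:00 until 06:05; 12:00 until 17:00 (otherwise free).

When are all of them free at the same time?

Ines free: 06:40-11:40, 15:20-15:45 (invert busy blocks within the working day).
Vera free: 07:55-13:05, 15:55-17:00.
Rosa free: 06:05-12:00 (invert busy blocks within the working day).
Ines ∩ Vera: 07:55-11:40.
Ines ∩ Vera ∩ Rosa: 07:55-11:40.
So the common availability across everyone is 07:55-11:40.

07:55-11:40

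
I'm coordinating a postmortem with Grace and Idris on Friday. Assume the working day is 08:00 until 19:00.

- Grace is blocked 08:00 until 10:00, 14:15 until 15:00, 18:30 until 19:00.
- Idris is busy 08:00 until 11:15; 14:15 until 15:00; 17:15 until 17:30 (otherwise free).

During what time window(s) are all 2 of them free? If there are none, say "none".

Grace free: 10:00-14:15, 15:00-18:30 (invert busy blocks within the working day).
Idris free: 11:15-14:15, 15:00-17:15, 17:30-19:00 (invert busy blocks within the working day).
Grace ∩ Idris: 11:15-14:15, 15:00-17:15, 17:30-18:30.
So the common availability across everyone is 11:15-14:15, 15:00-17:15, 17:30-18:30.

11:15-14:15, 15:00-17:15, 17:30-18:30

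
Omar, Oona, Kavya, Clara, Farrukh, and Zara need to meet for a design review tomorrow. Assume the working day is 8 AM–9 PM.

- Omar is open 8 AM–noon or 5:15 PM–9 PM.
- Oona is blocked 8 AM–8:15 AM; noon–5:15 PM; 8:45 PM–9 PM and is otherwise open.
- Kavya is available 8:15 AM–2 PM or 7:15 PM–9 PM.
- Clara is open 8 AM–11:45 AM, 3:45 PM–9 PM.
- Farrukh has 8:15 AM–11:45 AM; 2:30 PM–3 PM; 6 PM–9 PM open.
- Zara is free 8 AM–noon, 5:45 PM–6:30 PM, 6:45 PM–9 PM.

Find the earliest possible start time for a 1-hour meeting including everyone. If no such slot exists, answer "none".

Omar free: 08:00-12:00, 17:15-21:00.
Oona free: 08:15-12:00, 17:15-20:45 (invert busy blocks within the working day).
Kavya free: 08:15-14:00, 19:15-21:00.
Clara free: 08:00-11:45, 15:45-21:00.
Farrukh free: 08:15-11:45, 14:30-15:00, 18:00-21:00.
Zara free: 08:00-12:00, 17:45-18:30, 18:45-21:00.
Omar ∩ Oona: 08:15-12:00, 17:15-20:45.
Omar ∩ Oona ∩ Kavya: 08:15-12:00, 19:15-20:45.
Omar ∩ Oona ∩ Kavya ∩ Clara: 08:15-11:45, 19:15-20:45.
Omar ∩ Oona ∩ Kavya ∩ Clara ∩ Farrukh: 08:15-11:45, 19:15-20:45.
Omar ∩ Oona ∩ Kavya ∩ Clara ∩ Farrukh ∩ Zara: 08:15-11:45, 19:15-20:45.
So the common availability across everyone is 08:15-11:45, 19:15-20:45.
The first common window of at least 60 minutes is 08:15-11:45, so the earliest start is 08:15.

08:15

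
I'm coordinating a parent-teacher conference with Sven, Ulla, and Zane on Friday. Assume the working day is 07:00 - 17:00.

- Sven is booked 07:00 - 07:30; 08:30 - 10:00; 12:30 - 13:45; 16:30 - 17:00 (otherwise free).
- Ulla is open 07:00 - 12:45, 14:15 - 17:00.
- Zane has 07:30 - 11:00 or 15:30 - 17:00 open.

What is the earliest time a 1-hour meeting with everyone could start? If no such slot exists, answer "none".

07:30

Sven free: 07:30-08:30, 10:00-12:30, 13:45-16:30 (invert busy blocks within the working day).
Ulla free: 07:00-12:45, 14:15-17:00.
Zane free: 07:30-11:00, 15:30-17:00.
Sven ∩ Ulla: 07:30-08:30, 10:00-12:30, 14:15-16:30.
Sven ∩ Ulla ∩ Zane: 07:30-08:30, 10:00-11:00, 15:30-16:30.
The first common window of at least 60 minutes is 07:30-08:30, so the earliest start is 07:30.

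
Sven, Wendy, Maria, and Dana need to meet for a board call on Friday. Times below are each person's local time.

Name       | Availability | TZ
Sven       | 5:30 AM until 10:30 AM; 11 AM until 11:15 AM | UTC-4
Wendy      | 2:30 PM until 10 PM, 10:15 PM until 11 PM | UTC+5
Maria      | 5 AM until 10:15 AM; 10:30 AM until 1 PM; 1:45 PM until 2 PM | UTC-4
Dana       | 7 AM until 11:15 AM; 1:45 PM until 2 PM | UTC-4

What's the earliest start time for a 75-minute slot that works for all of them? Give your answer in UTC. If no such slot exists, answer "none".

11:00

Sven in UTC: 09:30-14:30, 15:00-15:15 (add 4h to convert from UTC-4).
Wendy in UTC: 09:30-17:00, 17:15-18:00 (subtract 5h to convert from UTC+5).
Maria in UTC: 09:00-14:15, 14:30-17:00, 17:45-18:00 (add 4h to convert from UTC-4).
Dana in UTC: 11:00-15:15, 17:45-18:00 (add 4h to convert from UTC-4).
Sven ∩ Wendy: 09:30-14:30, 15:00-15:15.
Sven ∩ Wendy ∩ Maria: 09:30-14:15, 15:00-15:15.
Sven ∩ Wendy ∩ Maria ∩ Dana: 11:00-14:15, 15:00-15:15.
Those are the intersection windows.
The first common window of at least 75 minutes is 11:00-14:15, so the earliest start is 11:00.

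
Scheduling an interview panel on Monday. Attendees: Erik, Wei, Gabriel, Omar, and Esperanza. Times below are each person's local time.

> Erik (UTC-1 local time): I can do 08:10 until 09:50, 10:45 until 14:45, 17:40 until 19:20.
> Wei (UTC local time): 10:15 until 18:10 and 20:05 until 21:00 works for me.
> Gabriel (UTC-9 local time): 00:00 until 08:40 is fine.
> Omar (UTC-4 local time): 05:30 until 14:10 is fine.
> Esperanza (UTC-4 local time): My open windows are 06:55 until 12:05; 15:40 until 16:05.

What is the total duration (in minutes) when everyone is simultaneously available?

240

Erik in UTC: 09:10-10:50, 11:45-15:45, 18:40-20:20 (add 1h to convert from UTC-1).
Wei in UTC: 10:15-18:10, 20:05-21:00.
Gabriel in UTC: 09:00-17:40 (add 9h to convert from UTC-9).
Omar in UTC: 09:30-18:10 (add 4h to convert from UTC-4).
Esperanza in UTC: 10:55-16:05, 19:40-20:05 (add 4h to convert from UTC-4).
Erik ∩ Wei: 10:15-10:50, 11:45-15:45, 20:05-20:20.
Erik ∩ Wei ∩ Gabriel: 10:15-10:50, 11:45-15:45.
Erik ∩ Wei ∩ Gabriel ∩ Omar: 10:15-10:50, 11:45-15:45.
Erik ∩ Wei ∩ Gabriel ∩ Omar ∩ Esperanza: 11:45-15:45.
So the common availability across everyone is 11:45-15:45.
That's a single block of 240 minutes.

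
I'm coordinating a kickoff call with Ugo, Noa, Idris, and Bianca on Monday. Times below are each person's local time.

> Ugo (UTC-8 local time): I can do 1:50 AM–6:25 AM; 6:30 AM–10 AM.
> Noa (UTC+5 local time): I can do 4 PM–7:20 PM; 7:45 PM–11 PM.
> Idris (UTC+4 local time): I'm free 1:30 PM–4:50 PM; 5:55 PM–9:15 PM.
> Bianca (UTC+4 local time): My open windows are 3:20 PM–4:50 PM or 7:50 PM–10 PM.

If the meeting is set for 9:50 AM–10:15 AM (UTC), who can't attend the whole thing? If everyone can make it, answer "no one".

Ugo in UTC: 09:50-14:25, 14:30-18:00 (add 8h to convert from UTC-8).
Noa in UTC: 11:00-14:20, 14:45-18:00 (subtract 5h to convert from UTC+5).
Idris in UTC: 09:30-12:50, 13:55-17:15 (subtract 4h to convert from UTC+4).
Bianca in UTC: 11:20-12:50, 15:50-18:00 (subtract 4h to convert from UTC+4).
Ugo: free for 09:50-10:15. Noa: not fully free for 09:50-10:15. Idris: free for 09:50-10:15. Bianca: not fully free for 09:50-10:15.

Bianca, Noa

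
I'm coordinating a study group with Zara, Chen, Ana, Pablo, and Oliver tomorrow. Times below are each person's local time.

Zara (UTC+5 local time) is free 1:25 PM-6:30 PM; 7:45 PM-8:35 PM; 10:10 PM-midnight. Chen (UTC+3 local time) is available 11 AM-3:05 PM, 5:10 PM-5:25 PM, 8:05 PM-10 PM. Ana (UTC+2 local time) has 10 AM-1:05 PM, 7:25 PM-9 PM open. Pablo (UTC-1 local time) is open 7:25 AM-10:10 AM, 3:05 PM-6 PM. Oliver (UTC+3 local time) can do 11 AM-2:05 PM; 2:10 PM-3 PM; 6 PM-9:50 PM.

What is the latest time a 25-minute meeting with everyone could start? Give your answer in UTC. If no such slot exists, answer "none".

18:25

Zara in UTC: 08:25-13:30, 14:45-15:35, 17:10-19:00 (subtract 5h to convert from UTC+5).
Chen in UTC: 08:00-12:05, 14:10-14:25, 17:05-19:00 (subtract 3h to convert from UTC+3).
Ana in UTC: 08:00-11:05, 17:25-19:00 (subtract 2h to convert from UTC+2).
Pablo in UTC: 08:25-11:10, 16:05-19:00 (add 1h to convert from UTC-1).
Oliver in UTC: 08:00-11:05, 11:10-12:00, 15:00-18:50 (subtract 3h to convert from UTC+3).
Zara ∩ Chen: 08:25-12:05, 17:10-19:00.
Zara ∩ Chen ∩ Ana: 08:25-11:05, 17:25-19:00.
Zara ∩ Chen ∩ Ana ∩ Pablo: 08:25-11:05, 17:25-19:00.
Zara ∩ Chen ∩ Ana ∩ Pablo ∩ Oliver: 08:25-11:05, 17:25-18:50.
Those are the intersection windows.
The last common window of at least 25 minutes is 17:25-18:50; a 25-minute meeting can start as late as 18:25 and still end by 18:50.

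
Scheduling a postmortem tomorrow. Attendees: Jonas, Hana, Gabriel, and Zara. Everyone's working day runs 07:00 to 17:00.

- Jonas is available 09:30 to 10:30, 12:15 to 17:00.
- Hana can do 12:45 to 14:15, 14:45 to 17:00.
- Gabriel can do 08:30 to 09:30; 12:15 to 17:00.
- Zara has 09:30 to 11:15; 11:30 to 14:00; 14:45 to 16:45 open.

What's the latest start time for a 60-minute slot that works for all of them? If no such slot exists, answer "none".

15:45

Jonas ∩ Hana: 12:45-14:15, 14:45-17:00.
Jonas ∩ Hana ∩ Gabriel: 12:45-14:15, 14:45-17:00.
Jonas ∩ Hana ∩ Gabriel ∩ Zara: 12:45-14:00, 14:45-16:45.
The last common window of at least 60 minutes is 14:45-16:45; a 60-minute meeting can start as late as 15:45 and still end by 16:45.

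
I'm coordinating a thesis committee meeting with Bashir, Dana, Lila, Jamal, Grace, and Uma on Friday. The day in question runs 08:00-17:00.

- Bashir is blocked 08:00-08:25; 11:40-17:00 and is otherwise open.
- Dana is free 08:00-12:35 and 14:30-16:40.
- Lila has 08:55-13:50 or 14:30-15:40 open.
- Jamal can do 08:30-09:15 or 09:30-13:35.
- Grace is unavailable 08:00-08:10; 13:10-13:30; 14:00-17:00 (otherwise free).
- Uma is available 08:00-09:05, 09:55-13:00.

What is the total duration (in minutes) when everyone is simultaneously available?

115

Bashir free: 08:25-11:40 (invert busy blocks within the working day).
Dana free: 08:00-12:35, 14:30-16:40.
Lila free: 08:55-13:50, 14:30-15:40.
Jamal free: 08:30-09:15, 09:30-13:35.
Grace free: 08:10-13:10, 13:30-14:00 (invert busy blocks within the working day).
Uma free: 08:00-09:05, 09:55-13:00.
Bashir ∩ Dana: 08:25-11:40.
Bashir ∩ Dana ∩ Lila: 08:55-11:40.
Bashir ∩ Dana ∩ Lila ∩ Jamal: 08:55-09:15, 09:30-11:40.
Bashir ∩ Dana ∩ Lila ∩ Jamal ∩ Grace: 08:55-09:15, 09:30-11:40.
Bashir ∩ Dana ∩ Lila ∩ Jamal ∩ Grace ∩ Uma: 08:55-09:05, 09:55-11:40.
Summing the common windows: 10 + 105 = 115 minutes.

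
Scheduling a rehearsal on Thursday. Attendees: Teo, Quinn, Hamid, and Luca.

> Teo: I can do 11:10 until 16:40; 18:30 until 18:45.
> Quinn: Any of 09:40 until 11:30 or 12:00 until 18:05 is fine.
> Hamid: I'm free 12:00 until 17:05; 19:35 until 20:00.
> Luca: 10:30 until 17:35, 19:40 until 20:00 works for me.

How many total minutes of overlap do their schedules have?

Teo ∩ Quinn: 11:10-11:30, 12:00-16:40.
Teo ∩ Quinn ∩ Hamid: 12:00-16:40.
Teo ∩ Quinn ∩ Hamid ∩ Luca: 12:00-16:40.
That's a single block of 280 minutes.

280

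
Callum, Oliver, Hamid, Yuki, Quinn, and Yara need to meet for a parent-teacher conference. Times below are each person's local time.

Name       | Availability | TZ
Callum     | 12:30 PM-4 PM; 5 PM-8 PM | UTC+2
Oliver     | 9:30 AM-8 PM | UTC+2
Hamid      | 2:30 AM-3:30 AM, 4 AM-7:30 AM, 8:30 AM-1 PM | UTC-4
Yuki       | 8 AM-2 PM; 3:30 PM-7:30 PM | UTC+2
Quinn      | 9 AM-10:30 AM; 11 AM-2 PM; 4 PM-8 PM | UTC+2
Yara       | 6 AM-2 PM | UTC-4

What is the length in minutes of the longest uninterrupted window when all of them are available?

120

Callum in UTC: 10:30-14:00, 15:00-18:00 (subtract 2h to convert from UTC+2).
Oliver in UTC: 07:30-18:00 (subtract 2h to convert from UTC+2).
Hamid in UTC: 06:30-07:30, 08:00-11:30, 12:30-17:00 (add 4h to convert from UTC-4).
Yuki in UTC: 06:00-12:00, 13:30-17:30 (subtract 2h to convert from UTC+2).
Quinn in UTC: 07:00-08:30, 09:00-12:00, 14:00-18:00 (subtract 2h to convert from UTC+2).
Yara in UTC: 10:00-18:00 (add 4h to convert from UTC-4).
Callum ∩ Oliver: 10:30-14:00, 15:00-18:00.
Callum ∩ Oliver ∩ Hamid: 10:30-11:30, 12:30-14:00, 15:00-17:00.
Callum ∩ Oliver ∩ Hamid ∩ Yuki: 10:30-11:30, 13:30-14:00, 15:00-17:00.
Callum ∩ Oliver ∩ Hamid ∩ Yuki ∩ Quinn: 10:30-11:30, 15:00-17:00.
Callum ∩ Oliver ∩ Hamid ∩ Yuki ∩ Quinn ∩ Yara: 10:30-11:30, 15:00-17:00.
The longest is 15:00-17:00 at 120 minutes.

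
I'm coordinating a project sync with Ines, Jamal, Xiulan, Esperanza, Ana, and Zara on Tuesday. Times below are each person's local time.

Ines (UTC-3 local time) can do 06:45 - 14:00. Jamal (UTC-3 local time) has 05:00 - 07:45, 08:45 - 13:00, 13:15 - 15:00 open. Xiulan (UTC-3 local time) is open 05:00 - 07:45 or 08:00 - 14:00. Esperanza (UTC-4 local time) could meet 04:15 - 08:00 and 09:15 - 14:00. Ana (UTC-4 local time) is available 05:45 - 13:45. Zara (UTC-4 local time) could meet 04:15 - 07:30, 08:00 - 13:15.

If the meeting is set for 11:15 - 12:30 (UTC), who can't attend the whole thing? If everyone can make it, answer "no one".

Ines in UTC: 09:45-17:00 (add 3h to convert from UTC-3).
Jamal in UTC: 08:00-10:45, 11:45-16:00, 16:15-18:00 (add 3h to convert from UTC-3).
Xiulan in UTC: 08:00-10:45, 11:00-17:00 (add 3h to convert from UTC-3).
Esperanza in UTC: 08:15-12:00, 13:15-18:00 (add 4h to convert from UTC-4).
Ana in UTC: 09:45-17:45 (add 4h to convert from UTC-4).
Zara in UTC: 08:15-11:30, 12:00-17:15 (add 4h to convert from UTC-4).
Ines: free for 11:15-12:30. Jamal: not fully free for 11:15-12:30. Xiulan: free for 11:15-12:30. Esperanza: not fully free for 11:15-12:30. Ana: free for 11:15-12:30. Zara: not fully free for 11:15-12:30.

Esperanza, Jamal, Zara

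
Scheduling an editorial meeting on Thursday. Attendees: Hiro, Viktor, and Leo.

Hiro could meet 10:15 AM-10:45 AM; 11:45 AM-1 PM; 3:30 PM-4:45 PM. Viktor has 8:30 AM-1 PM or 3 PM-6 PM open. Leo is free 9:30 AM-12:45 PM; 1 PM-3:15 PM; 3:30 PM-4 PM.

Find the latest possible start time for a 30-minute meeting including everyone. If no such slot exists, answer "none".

15:30

Hiro ∩ Viktor: 10:15-10:45, 11:45-13:00, 15:30-16:45.
Hiro ∩ Viktor ∩ Leo: 10:15-10:45, 11:45-12:45, 15:30-16:00.
So the common availability across everyone is 10:15-10:45, 11:45-12:45, 15:30-16:00.
The last common window of at least 30 minutes is 15:30-16:00; a 30-minute meeting can start as late as 15:30 and still end by 16:00.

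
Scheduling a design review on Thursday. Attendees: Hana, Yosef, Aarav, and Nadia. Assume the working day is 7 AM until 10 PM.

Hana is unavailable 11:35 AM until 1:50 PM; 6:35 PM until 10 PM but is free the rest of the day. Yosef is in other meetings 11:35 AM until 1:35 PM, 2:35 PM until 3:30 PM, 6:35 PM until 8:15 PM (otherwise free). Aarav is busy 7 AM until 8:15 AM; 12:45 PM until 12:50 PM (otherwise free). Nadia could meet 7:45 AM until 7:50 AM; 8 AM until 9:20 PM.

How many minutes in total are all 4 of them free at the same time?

430

Hana free: 07:00-11:35, 13:50-18:35 (invert busy blocks within the working day).
Yosef free: 07:00-11:35, 13:35-14:35, 15:30-18:35, 20:15-22:00 (invert busy blocks within the working day).
Aarav free: 08:15-12:45, 12:50-22:00 (invert busy blocks within the working day).
Nadia free: 07:45-07:50, 08:00-21:20.
Hana ∩ Yosef: 07:00-11:35, 13:50-14:35, 15:30-18:35.
Hana ∩ Yosef ∩ Aarav: 08:15-11:35, 13:50-14:35, 15:30-18:35.
Hana ∩ Yosef ∩ Aarav ∩ Nadia: 08:15-11:35, 13:50-14:35, 15:30-18:35.
Summing the common windows: 200 + 45 + 185 = 430 minutes.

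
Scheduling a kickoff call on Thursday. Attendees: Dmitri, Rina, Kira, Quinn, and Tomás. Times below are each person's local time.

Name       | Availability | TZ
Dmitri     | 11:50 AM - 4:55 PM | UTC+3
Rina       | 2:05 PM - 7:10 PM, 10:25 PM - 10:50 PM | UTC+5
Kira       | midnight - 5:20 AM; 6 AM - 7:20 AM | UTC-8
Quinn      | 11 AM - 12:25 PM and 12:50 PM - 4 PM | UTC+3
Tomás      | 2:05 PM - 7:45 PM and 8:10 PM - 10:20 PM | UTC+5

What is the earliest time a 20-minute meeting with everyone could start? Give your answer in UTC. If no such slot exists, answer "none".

09:05

Dmitri in UTC: 08:50-13:55 (subtract 3h to convert from UTC+3).
Rina in UTC: 09:05-14:10, 17:25-17:50 (subtract 5h to convert from UTC+5).
Kira in UTC: 08:00-13:20, 14:00-15:20 (add 8h to convert from UTC-8).
Quinn in UTC: 08:00-09:25, 09:50-13:00 (subtract 3h to convert from UTC+3).
Tomás in UTC: 09:05-14:45, 15:10-17:20 (subtract 5h to convert from UTC+5).
Dmitri ∩ Rina: 09:05-13:55.
Dmitri ∩ Rina ∩ Kira: 09:05-13:20.
Dmitri ∩ Rina ∩ Kira ∩ Quinn: 09:05-09:25, 09:50-13:00.
Dmitri ∩ Rina ∩ Kira ∩ Quinn ∩ Tomás: 09:05-09:25, 09:50-13:00.
The first common window of at least 20 minutes is 09:05-09:25, so the earliest start is 09:05.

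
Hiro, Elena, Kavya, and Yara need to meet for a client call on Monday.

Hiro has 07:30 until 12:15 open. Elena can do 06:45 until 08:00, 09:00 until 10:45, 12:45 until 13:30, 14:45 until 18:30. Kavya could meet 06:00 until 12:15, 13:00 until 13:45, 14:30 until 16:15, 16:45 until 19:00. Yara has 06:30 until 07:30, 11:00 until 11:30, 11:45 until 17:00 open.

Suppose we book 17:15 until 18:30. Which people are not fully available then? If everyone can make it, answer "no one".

Hiro: not fully free for 17:15-18:30. Elena: free for 17:15-18:30. Kavya: free for 17:15-18:30. Yara: not fully free for 17:15-18:30.

Hiro, Yara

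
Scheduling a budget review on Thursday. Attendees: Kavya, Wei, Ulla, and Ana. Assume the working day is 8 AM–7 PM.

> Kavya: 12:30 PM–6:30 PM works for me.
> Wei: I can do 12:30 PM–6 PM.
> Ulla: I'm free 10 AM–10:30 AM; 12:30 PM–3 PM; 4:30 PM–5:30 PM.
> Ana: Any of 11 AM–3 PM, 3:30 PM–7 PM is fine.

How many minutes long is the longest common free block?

150

Kavya ∩ Wei: 12:30-18:00.
Kavya ∩ Wei ∩ Ulla: 12:30-15:00, 16:30-17:30.
Kavya ∩ Wei ∩ Ulla ∩ Ana: 12:30-15:00, 16:30-17:30.
Those are the intersection windows.
The longest is 12:30-15:00 at 150 minutes.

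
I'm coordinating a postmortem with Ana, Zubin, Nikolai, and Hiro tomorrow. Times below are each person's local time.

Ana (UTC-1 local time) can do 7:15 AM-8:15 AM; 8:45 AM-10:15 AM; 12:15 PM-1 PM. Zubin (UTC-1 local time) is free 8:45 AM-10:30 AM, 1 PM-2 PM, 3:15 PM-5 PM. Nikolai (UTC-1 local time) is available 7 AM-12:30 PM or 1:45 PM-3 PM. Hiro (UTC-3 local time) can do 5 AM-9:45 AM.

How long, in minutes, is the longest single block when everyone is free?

90

Ana in UTC: 08:15-09:15, 09:45-11:15, 13:15-14:00 (add 1h to convert from UTC-1).
Zubin in UTC: 09:45-11:30, 14:00-15:00, 16:15-18:00 (add 1h to convert from UTC-1).
Nikolai in UTC: 08:00-13:30, 14:45-16:00 (add 1h to convert from UTC-1).
Hiro in UTC: 08:00-12:45 (add 3h to convert from UTC-3).
Ana ∩ Zubin: 09:45-11:15.
Ana ∩ Zubin ∩ Nikolai: 09:45-11:15.
Ana ∩ Zubin ∩ Nikolai ∩ Hiro: 09:45-11:15.
The longest is 09:45-11:15 at 90 minutes.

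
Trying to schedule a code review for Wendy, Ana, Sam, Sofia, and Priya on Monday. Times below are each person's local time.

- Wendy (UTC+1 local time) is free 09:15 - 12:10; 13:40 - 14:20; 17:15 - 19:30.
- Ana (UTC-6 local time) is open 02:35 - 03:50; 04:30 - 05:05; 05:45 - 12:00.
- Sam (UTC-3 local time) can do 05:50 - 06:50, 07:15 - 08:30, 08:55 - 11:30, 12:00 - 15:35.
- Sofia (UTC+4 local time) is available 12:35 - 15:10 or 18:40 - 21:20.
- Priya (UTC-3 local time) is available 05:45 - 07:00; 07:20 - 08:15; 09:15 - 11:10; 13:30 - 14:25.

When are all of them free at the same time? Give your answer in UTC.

08:50-09:50, 10:30-11:05, 16:30-17:20

Wendy in UTC: 08:15-11:10, 12:40-13:20, 16:15-18:30 (subtract 1h to convert from UTC+1).
Ana in UTC: 08:35-09:50, 10:30-11:05, 11:45-18:00 (add 6h to convert from UTC-6).
Sam in UTC: 08:50-09:50, 10:15-11:30, 11:55-14:30, 15:00-18:35 (add 3h to convert from UTC-3).
Sofia in UTC: 08:35-11:10, 14:40-17:20 (subtract 4h to convert from UTC+4).
Priya in UTC: 08:45-10:00, 10:20-11:15, 12:15-14:10, 16:30-17:25 (add 3h to convert from UTC-3).
Wendy ∩ Ana: 08:35-09:50, 10:30-11:05, 12:40-13:20, 16:15-18:00.
Wendy ∩ Ana ∩ Sam: 08:50-09:50, 10:30-11:05, 12:40-13:20, 16:15-18:00.
Wendy ∩ Ana ∩ Sam ∩ Sofia: 08:50-09:50, 10:30-11:05, 16:15-17:20.
Wendy ∩ Ana ∩ Sam ∩ Sofia ∩ Priya: 08:50-09:50, 10:30-11:05, 16:30-17:20.
Those are the intersection windows.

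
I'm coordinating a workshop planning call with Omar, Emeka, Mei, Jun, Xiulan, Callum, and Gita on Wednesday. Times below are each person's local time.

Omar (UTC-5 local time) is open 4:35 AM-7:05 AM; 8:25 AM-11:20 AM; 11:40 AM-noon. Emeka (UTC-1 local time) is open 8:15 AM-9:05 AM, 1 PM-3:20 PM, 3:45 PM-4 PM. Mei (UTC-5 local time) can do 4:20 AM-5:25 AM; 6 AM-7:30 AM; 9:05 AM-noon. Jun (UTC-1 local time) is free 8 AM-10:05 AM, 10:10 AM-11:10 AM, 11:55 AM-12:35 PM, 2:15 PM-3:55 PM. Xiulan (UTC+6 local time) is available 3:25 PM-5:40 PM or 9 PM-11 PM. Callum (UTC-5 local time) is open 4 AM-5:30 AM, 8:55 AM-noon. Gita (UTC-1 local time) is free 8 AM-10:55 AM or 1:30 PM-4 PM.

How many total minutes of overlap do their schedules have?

Omar in UTC: 09:35-12:05, 13:25-16:20, 16:40-17:00 (add 5h to convert from UTC-5).
Emeka in UTC: 09:15-10:05, 14:00-16:20, 16:45-17:00 (add 1h to convert from UTC-1).
Mei in UTC: 09:20-10:25, 11:00-12:30, 14:05-17:00 (add 5h to convert from UTC-5).
Jun in UTC: 09:00-11:05, 11:10-12:10, 12:55-13:35, 15:15-16:55 (add 1h to convert from UTC-1).
Xiulan in UTC: 09:25-11:40, 15:00-17:00 (subtract 6h to convert from UTC+6).
Callum in UTC: 09:00-10:30, 13:55-17:00 (add 5h to convert from UTC-5).
Gita in UTC: 09:00-11:55, 14:30-17:00 (add 1h to convert from UTC-1).
Omar ∩ Emeka: 09:35-10:05, 14:00-16:20, 16:45-17:00.
Omar ∩ Emeka ∩ Mei: 09:35-10:05, 14:05-16:20, 16:45-17:00.
Omar ∩ Emeka ∩ Mei ∩ Jun: 09:35-10:05, 15:15-16:20, 16:45-16:55.
Omar ∩ Emeka ∩ Mei ∩ Jun ∩ Xiulan: 09:35-10:05, 15:15-16:20, 16:45-16:55.
Omar ∩ Emeka ∩ Mei ∩ Jun ∩ Xiulan ∩ Callum: 09:35-10:05, 15:15-16:20, 16:45-16:55.
Omar ∩ Emeka ∩ Mei ∩ Jun ∩ Xiulan ∩ Callum ∩ Gita: 09:35-10:05, 15:15-16:20, 16:45-16:55.
Summing the common windows: 30 + 65 + 10 = 105 minutes.

105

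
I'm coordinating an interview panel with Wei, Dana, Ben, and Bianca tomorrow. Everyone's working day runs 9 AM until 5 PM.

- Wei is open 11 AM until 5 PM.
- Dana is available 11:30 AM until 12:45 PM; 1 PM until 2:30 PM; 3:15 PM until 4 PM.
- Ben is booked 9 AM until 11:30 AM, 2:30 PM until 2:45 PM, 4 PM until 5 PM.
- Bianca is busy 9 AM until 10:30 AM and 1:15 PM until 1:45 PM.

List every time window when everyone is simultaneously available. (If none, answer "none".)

Wei free: 11:00-17:00.
Dana free: 11:30-12:45, 13:00-14:30, 15:15-16:00.
Ben free: 11:30-14:30, 14:45-16:00 (invert busy blocks within the working day).
Bianca free: 10:30-13:15, 13:45-17:00 (invert busy blocks within the working day).
Wei ∩ Dana: 11:30-12:45, 13:00-14:30, 15:15-16:00.
Wei ∩ Dana ∩ Ben: 11:30-12:45, 13:00-14:30, 15:15-16:00.
Wei ∩ Dana ∩ Ben ∩ Bianca: 11:30-12:45, 13:00-13:15, 13:45-14:30, 15:15-16:00.

11:30-12:45, 13:00-13:15, 13:45-14:30, 15:15-16:00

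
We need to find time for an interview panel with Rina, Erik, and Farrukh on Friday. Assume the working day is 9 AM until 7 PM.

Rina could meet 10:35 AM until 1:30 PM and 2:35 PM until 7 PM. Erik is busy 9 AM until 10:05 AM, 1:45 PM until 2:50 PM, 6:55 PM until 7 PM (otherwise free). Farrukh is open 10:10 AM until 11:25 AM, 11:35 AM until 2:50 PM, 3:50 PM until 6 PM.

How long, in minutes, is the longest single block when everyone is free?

Rina free: 10:35-13:30, 14:35-19:00.
Erik free: 10:05-13:45, 14:50-18:55 (invert busy blocks within the working day).
Farrukh free: 10:10-11:25, 11:35-14:50, 15:50-18:00.
Rina ∩ Erik: 10:35-13:30, 14:50-18:55.
Rina ∩ Erik ∩ Farrukh: 10:35-11:25, 11:35-13:30, 15:50-18:00.
The longest is 15:50-18:00 at 130 minutes.

130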